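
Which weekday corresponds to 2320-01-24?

Saturday

Doomsday rule: the anchor day for the 2300s is Wednesday. For year 20: 20÷12 = 1 r 8, and 8÷4 = 2, so 1+8+2 = 11.
Wednesday + 11 ≡ Sunday — that's 2320's doomsday.
In January the doomsday date is Jan 4 (2320 is a leap year (divisible by 4)).
Jan 24 is 20 days after Jan 4; 20 mod 7 = 6, so Sunday + 6 = Saturday.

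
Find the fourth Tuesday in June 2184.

June 22, 2184

June 1, 2184 is a Tuesday.
The first Tuesday is therefore June 1 (same day).
The fourth Tuesday is 1 + 3×7 = June 22.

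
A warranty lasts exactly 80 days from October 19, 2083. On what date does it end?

Oct has 31 days: +13 → Nov 1, 2083 (67 left).
Nov has 30 days: +30 → Dec 1, 2083 (37 left).
Dec has 31 days: +31 → Jan 1, 2084 (6 left).
+6 → Jan 7, 2084.

January 7, 2084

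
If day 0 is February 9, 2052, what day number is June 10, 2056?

1583

Feb 9, 2052 → Feb 9, 2053: 366 days (Feb 29, 2052 is in that span).
Feb 9, 2053 → Feb 9, 2054: 365 days.
Feb 9, 2054 → Feb 9, 2055: 365 days.
Feb 9, 2055 → Feb 9, 2056: 365 days.
Feb 9, 2056 → Mar 9, 2056: 29 days (February has 29).
Mar 9, 2056 → Apr 9, 2056: 31 days (March has 31).
Apr 9, 2056 → May 9, 2056: 30 days (April has 30).
May 9, 2056 → Jun 9, 2056: 31 days (May has 31).
Jun 9, 2056 → Jun 10, 2056: 1 days.
Total: 1583 days.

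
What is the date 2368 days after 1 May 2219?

October 24, 2225

+366 (one year; includes Feb 29, 2220) → May 1, 2220 (2002 left).
+365 (one year) → May 1, 2221 (1637 left).
+365 (one year) → May 1, 2222 (1272 left).
+365 (one year) → May 1, 2223 (907 left).
+366 (one year; includes Feb 29, 2224) → May 1, 2224 (541 left).
+365 (one year) → May 1, 2225 (176 left).
May has 31 days: +31 → Jun 1, 2225 (145 left).
Jun has 30 days: +30 → Jul 1, 2225 (115 left).
Jul has 31 days: +31 → Aug 1, 2225 (84 left).
Aug has 31 days: +31 → Sep 1, 2225 (53 left).
Sep has 30 days: +30 → Oct 1, 2225 (23 left).
+23 → Oct 24, 2225.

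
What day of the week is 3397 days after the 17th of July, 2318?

Friday

First find the weekday of Jul 17, 2318. Doomsday rule: the anchor day for the 2300s is Wednesday. For year 18: 18÷12 = 1 r 6, and 6÷4 = 1, so 1+6+1 = 8.
Wednesday + 8 ≡ Thursday — that's 2318's doomsday.
In July the doomsday date is Jul 11.
Jul 17 is 6 days after Jul 11; 6 mod 7 = 6, so Thursday + 6 = Wednesday.
3397 mod 7 = 2, so 3397 days after a Wednesday is Wednesday + 2 = Friday.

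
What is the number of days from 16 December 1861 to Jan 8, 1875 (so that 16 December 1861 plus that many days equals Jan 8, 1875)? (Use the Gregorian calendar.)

Dec 16, 1861 → Dec 16, 1862: 365 days.
Dec 16, 1862 → Dec 16, 1863: 365 days.
Dec 16, 1863 → Dec 16, 1864: 366 days (Feb 29, 1864 is in that span).
Dec 16, 1864 → Dec 16, 1865: 365 days.
Dec 16, 1865 → Dec 16, 1866: 365 days.
Dec 16, 1866 → Dec 16, 1867: 365 days.
Dec 16, 1867 → Dec 16, 1868: 366 days (Feb 29, 1868 is in that span).
Dec 16, 1868 → Dec 16, 1869: 365 days.
Dec 16, 1869 → Dec 16, 1870: 365 days.
Dec 16, 1870 → Dec 16, 1871: 365 days.
Dec 16, 1871 → Dec 16, 1872: 366 days (Feb 29, 1872 is in that span).
Dec 16, 1872 → Dec 16, 1873: 365 days.
Dec 16, 1873 → Jan 16, 1874: 31 days (December has 31).
Jan 16, 1874 → Feb 16, 1874: 31 days (January has 31).
Feb 16, 1874 → Mar 16, 1874: 28 days (February has 28).
Mar 16, 1874 → Apr 16, 1874: 31 days (March has 31).
Apr 16, 1874 → May 16, 1874: 30 days (April has 30).
May 16, 1874 → Jun 16, 1874: 31 days (May has 31).
Jun 16, 1874 → Jul 16, 1874: 30 days (June has 30).
Jul 16, 1874 → Aug 16, 1874: 31 days (July has 31).
Aug 16, 1874 → Sep 16, 1874: 31 days (August has 31).
Sep 16, 1874 → Oct 16, 1874: 30 days (September has 30).
Oct 16, 1874 → Nov 16, 1874: 31 days (October has 31).
Nov 16, 1874 → Dec 16, 1874: 30 days (November has 30).
Dec 16, 1874 → Jan 8, 1875: 23 days.
Total: 4771 days.

4771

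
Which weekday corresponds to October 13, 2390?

Doomsday rule: the anchor day for the 2300s is Wednesday. For year 90: 90÷12 = 7 r 6, and 6÷4 = 1, so 7+6+1 = 14.
Wednesday + 14 ≡ Wednesday — that's 2390's doomsday.
In October the doomsday date is Oct 10.
Oct 13 is 3 days after Oct 10; 3 mod 7 = 3, so Wednesday + 3 = Saturday.

Saturday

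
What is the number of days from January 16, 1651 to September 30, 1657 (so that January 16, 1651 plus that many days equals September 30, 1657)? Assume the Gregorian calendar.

Jan 16, 1651 → Jan 16, 1652: 365 days.
Jan 16, 1652 → Jan 16, 1653: 366 days (Feb 29, 1652 is in that span).
Jan 16, 1653 → Jan 16, 1654: 365 days.
Jan 16, 1654 → Jan 16, 1655: 365 days.
Jan 16, 1655 → Jan 16, 1656: 365 days.
Jan 16, 1656 → Jan 16, 1657: 366 days (Feb 29, 1656 is in that span).
Jan 16, 1657 → Feb 16, 1657: 31 days (January has 31).
Feb 16, 1657 → Mar 16, 1657: 28 days (February has 28).
Mar 16, 1657 → Apr 16, 1657: 31 days (March has 31).
Apr 16, 1657 → May 16, 1657: 30 days (April has 30).
May 16, 1657 → Jun 16, 1657: 31 days (May has 31).
Jun 16, 1657 → Jul 16, 1657: 30 days (June has 30).
Jul 16, 1657 → Aug 16, 1657: 31 days (July has 31).
Aug 16, 1657 → Sep 16, 1657: 31 days (August has 31).
Sep 16, 1657 → Sep 30, 1657: 14 days.
Total: 2449 days.

2449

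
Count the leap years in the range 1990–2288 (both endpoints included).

Multiples of 4 in [1990,2288]: 75.
Of those, multiples of 100: 3 (not leap unless ÷400).
Multiples of 400: 1.
Leap years = 75 − 3 + 1 = 73.

73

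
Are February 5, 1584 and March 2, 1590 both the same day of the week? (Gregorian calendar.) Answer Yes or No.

No

From Feb 5, 1584 to Mar 2, 1590 is 2217 days.
2217 mod 7 = 5, so they are different weekdays.
(Feb 5, 1584 is a Sunday; Mar 2, 1590 is a Friday.)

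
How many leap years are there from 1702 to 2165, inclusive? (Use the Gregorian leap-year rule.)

113

Multiples of 4 in [1702,2165]: 116.
Of those, multiples of 100: 4 (not leap unless ÷400).
Multiples of 400: 1.
Leap years = 116 − 4 + 1 = 113.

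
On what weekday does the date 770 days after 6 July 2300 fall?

Friday

First find the weekday of Jul 6, 2300. Doomsday rule: the anchor day for the 2300s is Wednesday. For year 00: 0÷12 = 0 r 0, and 0÷4 = 0, so 0+0+0 = 0.
Wednesday + 0 ≡ Wednesday — that's 2300's doomsday.
In July the doomsday date is Jul 11.
Jul 6 is 5 days before Jul 11; 5 mod 7 = 5, so Wednesday − 5 = Friday.
770 mod 7 = 0, so 770 days after a Friday is Friday + 0 = Friday.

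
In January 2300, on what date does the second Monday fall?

January 8, 2300

January 1, 2300 is a Monday.
The first Monday is therefore January 1 (same day).
The second Monday is 1 + 1×7 = January 8.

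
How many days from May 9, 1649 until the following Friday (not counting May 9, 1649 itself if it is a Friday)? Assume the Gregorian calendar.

5

May 9, 1649 is a Sunday.
From Sunday to the next Friday is 5 days.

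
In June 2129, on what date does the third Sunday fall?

June 1, 2129 is a Wednesday.
The first Sunday is therefore June 5 (4 days later).
The third Sunday is 5 + 2×7 = June 19.

June 19, 2129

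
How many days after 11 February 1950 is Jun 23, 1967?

Feb 11, 1950 → Feb 11, 1951: 365 days.
Feb 11, 1951 → Feb 11, 1952: 365 days.
Feb 11, 1952 → Feb 11, 1953: 366 days (Feb 29, 1952 is in that span).
Feb 11, 1953 → Feb 11, 1954: 365 days.
Feb 11, 1954 → Feb 11, 1955: 365 days.
Feb 11, 1955 → Feb 11, 1956: 365 days.
Feb 11, 1956 → Feb 11, 1957: 366 days (Feb 29, 1956 is in that span).
Feb 11, 1957 → Feb 11, 1958: 365 days.
Feb 11, 1958 → Feb 11, 1959: 365 days.
Feb 11, 1959 → Feb 11, 1960: 365 days.
Feb 11, 1960 → Feb 11, 1961: 366 days (Feb 29, 1960 is in that span).
Feb 11, 1961 → Feb 11, 1962: 365 days.
Feb 11, 1962 → Feb 11, 1963: 365 days.
Feb 11, 1963 → Feb 11, 1964: 365 days.
Feb 11, 1964 → Feb 11, 1965: 366 days (Feb 29, 1964 is in that span).
Feb 11, 1965 → Feb 11, 1966: 365 days.
Feb 11, 1966 → Feb 11, 1967: 365 days.
Feb 11, 1967 → Mar 11, 1967: 28 days (February has 28).
Mar 11, 1967 → Apr 11, 1967: 31 days (March has 31).
Apr 11, 1967 → May 11, 1967: 30 days (April has 30).
May 11, 1967 → Jun 11, 1967: 31 days (May has 31).
Jun 11, 1967 → Jun 23, 1967: 12 days.
Total: 6341 days.

6341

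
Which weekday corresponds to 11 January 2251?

Doomsday rule: the anchor day for the 2200s is Friday. For year 51: 51÷12 = 4 r 3, and 3÷4 = 0, so 4+3+0 = 7.
Friday + 7 ≡ Friday — that's 2251's doomsday.
In January the doomsday date is Jan 3 (2251 is not a leap year).
Jan 11 is 8 days after Jan 3; 8 mod 7 = 1, so Friday + 1 = Saturday.

Saturday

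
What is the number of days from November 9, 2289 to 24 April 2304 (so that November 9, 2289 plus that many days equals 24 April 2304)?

Nov 9, 2289 → Nov 9, 2290: 365 days.
Nov 9, 2290 → Nov 9, 2291: 365 days.
Nov 9, 2291 → Nov 9, 2292: 366 days (Feb 29, 2292 is in that span).
Nov 9, 2292 → Nov 9, 2293: 365 days.
Nov 9, 2293 → Nov 9, 2294: 365 days.
Nov 9, 2294 → Nov 9, 2295: 365 days.
Nov 9, 2295 → Nov 9, 2296: 366 days (Feb 29, 2296 is in that span).
Nov 9, 2296 → Nov 9, 2297: 365 days.
Nov 9, 2297 → Nov 9, 2298: 365 days.
Nov 9, 2298 → Nov 9, 2299: 365 days.
Nov 9, 2299 → Nov 9, 2300: 365 days.
Nov 9, 2300 → Nov 9, 2301: 365 days.
Nov 9, 2301 → Nov 9, 2302: 365 days.
Nov 9, 2302 → Nov 9, 2303: 365 days.
Nov 9, 2303 → Dec 9, 2303: 30 days (November has 30).
Dec 9, 2303 → Jan 9, 2304: 31 days (December has 31).
Jan 9, 2304 → Feb 9, 2304: 31 days (January has 31).
Feb 9, 2304 → Mar 9, 2304: 29 days (February has 29).
Mar 9, 2304 → Apr 9, 2304: 31 days (March has 31).
Apr 9, 2304 → Apr 24, 2304: 15 days.
Total: 5279 days.

5279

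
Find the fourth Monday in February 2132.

February 1, 2132 is a Friday.
The first Monday is therefore February 4 (3 days later).
The fourth Monday is 4 + 3×7 = February 25.

February 25, 2132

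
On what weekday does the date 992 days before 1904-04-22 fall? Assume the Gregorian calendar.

Sunday

Apr 22, 1904 is a Friday.
992 mod 7 = 5, so 992 days before a Friday is Friday − 5 = Sunday.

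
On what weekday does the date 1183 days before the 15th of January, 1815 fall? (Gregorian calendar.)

Sunday

Jan 15, 1815 is a Sunday.
1183 mod 7 = 0, so 1183 days before a Sunday is Sunday − 0 = Sunday.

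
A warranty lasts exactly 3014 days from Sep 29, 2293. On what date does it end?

+365 (one year) → Sep 29, 2294 (2649 left).
+365 (one year) → Sep 29, 2295 (2284 left).
+366 (one year; includes Feb 29, 2296) → Sep 29, 2296 (1918 left).
+365 (one year) → Sep 29, 2297 (1553 left).
+365 (one year) → Sep 29, 2298 (1188 left).
+365 (one year) → Sep 29, 2299 (823 left).
+365 (one year) → Sep 29, 2300 (458 left).
+365 (one year) → Sep 29, 2301 (93 left).
Sep has 30 days: +2 → Oct 1, 2301 (91 left).
Oct has 31 days: +31 → Nov 1, 2301 (60 left).
Nov has 30 days: +30 → Dec 1, 2301 (30 left).
+30 → Dec 31, 2301.

December 31, 2301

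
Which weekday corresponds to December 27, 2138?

Doomsday rule: the anchor day for the 2100s is Sunday. For year 38: 38÷12 = 3 r 2, and 2÷4 = 0, so 3+2+0 = 5.
Sunday + 5 ≡ Friday — that's 2138's doomsday.
In December the doomsday date is Dec 12.
Dec 27 is 15 days after Dec 12; 15 mod 7 = 1, so Friday + 1 = Saturday.

Saturday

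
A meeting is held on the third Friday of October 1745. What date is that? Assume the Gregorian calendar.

October 15, 1745

October 1, 1745 is a Friday.
The first Friday is therefore October 1 (same day).
The third Friday is 1 + 2×7 = October 15.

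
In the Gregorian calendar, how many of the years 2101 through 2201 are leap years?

Multiples of 4 in [2101,2201]: 25.
Of those, multiples of 100: 1 (not leap unless ÷400).
Multiples of 400: 0.
Leap years = 25 − 1 + 0 = 24.

24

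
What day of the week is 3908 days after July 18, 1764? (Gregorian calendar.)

Friday

First find the weekday of Jul 18, 1764. Doomsday rule: the anchor day for the 1700s is Sunday. For year 64: 64÷12 = 5 r 4, and 4÷4 = 1, so 5+4+1 = 10.
Sunday + 10 ≡ Wednesday — that's 1764's doomsday.
In July the doomsday date is Jul 11.
Jul 18 is 7 days after Jul 11; 7 mod 7 = 0, so Wednesday + 0 = Wednesday.
3908 mod 7 = 2, so 3908 days after a Wednesday is Wednesday + 2 = Friday.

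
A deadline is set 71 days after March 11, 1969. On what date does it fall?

May 21, 1969

Mar has 31 days: +21 → Apr 1, 1969 (50 left).
Apr has 30 days: +30 → May 1, 1969 (20 left).
+20 → May 21, 1969.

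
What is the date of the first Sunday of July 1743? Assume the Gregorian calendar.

July 1, 1743 is a Monday.
The first Sunday is therefore July 7 (6 days later).

July 7, 1743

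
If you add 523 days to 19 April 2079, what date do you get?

+366 (one year; includes Feb 29, 2080) → Apr 19, 2080 (157 left).
Apr has 30 days: +12 → May 1, 2080 (145 left).
May has 31 days: +31 → Jun 1, 2080 (114 left).
Jun has 30 days: +30 → Jul 1, 2080 (84 left).
Jul has 31 days: +31 → Aug 1, 2080 (53 left).
Aug has 31 days: +31 → Sep 1, 2080 (22 left).
+22 → Sep 23, 2080.

September 23, 2080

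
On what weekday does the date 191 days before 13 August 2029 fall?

First find the weekday of Aug 13, 2029. Doomsday rule: the anchor day for the 2000s is Tuesday. For year 29: 29÷12 = 2 r 5, and 5÷4 = 1, so 2+5+1 = 8.
Tuesday + 8 ≡ Wednesday — that's 2029's doomsday.
In August the doomsday date is Aug 8.
Aug 13 is 5 days after Aug 8; 5 mod 7 = 5, so Wednesday + 5 = Monday.
191 mod 7 = 2, so 191 days before a Monday is Monday − 2 = Saturday.

Saturday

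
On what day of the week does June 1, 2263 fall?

Monday

Doomsday rule: the anchor day for the 2200s is Friday. For year 63: 63÷12 = 5 r 3, and 3÷4 = 0, so 5+3+0 = 8.
Friday + 8 ≡ Saturday — that's 2263's doomsday.
In June the doomsday date is Jun 6.
Jun 1 is 5 days before Jun 6; 5 mod 7 = 5, so Saturday − 5 = Monday.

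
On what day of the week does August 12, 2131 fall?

Doomsday rule: the anchor day for the 2100s is Sunday. For year 31: 31÷12 = 2 r 7, and 7÷4 = 1, so 2+7+1 = 10.
Sunday + 10 ≡ Wednesday — that's 2131's doomsday.
In August the doomsday date is Aug 8.
Aug 12 is 4 days after Aug 8; 4 mod 7 = 4, so Wednesday + 4 = Sunday.

Sunday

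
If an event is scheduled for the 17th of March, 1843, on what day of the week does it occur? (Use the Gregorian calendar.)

Friday

Doomsday rule: the anchor day for the 1800s is Friday. For year 43: 43÷12 = 3 r 7, and 7÷4 = 1, so 3+7+1 = 11.
Friday + 11 ≡ Tuesday — that's 1843's doomsday.
In March the doomsday date is Mar 14.
Mar 17 is 3 days after Mar 14; 3 mod 7 = 3, so Tuesday + 3 = Friday.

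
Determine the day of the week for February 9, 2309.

Tuesday

Doomsday rule: the anchor day for the 2300s is Wednesday. For year 09: 9÷12 = 0 r 9, and 9÷4 = 2, so 0+9+2 = 11.
Wednesday + 11 ≡ Sunday — that's 2309's doomsday.
In February the doomsday date is Feb 28 (2309 is not a leap year).
Feb 9 is 19 days before Feb 28; 19 mod 7 = 5, so Sunday − 5 = Tuesday.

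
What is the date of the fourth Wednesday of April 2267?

April 24, 2267

April 1, 2267 is a Monday.
The first Wednesday is therefore April 3 (2 days later).
The fourth Wednesday is 3 + 3×7 = April 24.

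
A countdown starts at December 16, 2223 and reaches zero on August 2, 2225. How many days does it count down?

595

Dec 16, 2223 → Dec 16, 2224: 366 days (Feb 29, 2224 is in that span).
Dec 16, 2224 → Jan 16, 2225: 31 days (December has 31).
Jan 16, 2225 → Feb 16, 2225: 31 days (January has 31).
Feb 16, 2225 → Mar 16, 2225: 28 days (February has 28).
Mar 16, 2225 → Apr 16, 2225: 31 days (March has 31).
Apr 16, 2225 → May 16, 2225: 30 days (April has 30).
May 16, 2225 → Jun 16, 2225: 31 days (May has 31).
Jun 16, 2225 → Jul 16, 2225: 30 days (June has 30).
Jul 16, 2225 → Aug 2, 2225: 17 days.
Total: 595 days.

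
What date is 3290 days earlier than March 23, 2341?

−365 (one year) → Mar 23, 2340 (2925 left).
−366 (one year; includes Feb 29, 2340) → Mar 23, 2339 (2559 left).
−365 (one year) → Mar 23, 2338 (2194 left).
−365 (one year) → Mar 23, 2337 (1829 left).
−365 (one year) → Mar 23, 2336 (1464 left).
−366 (one year; includes Feb 29, 2336) → Mar 23, 2335 (1098 left).
−365 (one year) → Mar 23, 2334 (733 left).
−365 (one year) → Mar 23, 2333 (368 left).
−23 → Feb 28, 2333 (end of Feb, 28 days; 345 left).
−28 → Jan 31, 2333 (end of Jan, 31 days; 317 left).
−31 → Dec 31, 2332 (end of Dec, 31 days; 286 left).
−31 → Nov 30, 2332 (end of Nov, 30 days; 255 left).
−30 → Oct 31, 2332 (end of Oct, 31 days; 225 left).
−31 → Sep 30, 2332 (end of Sep, 30 days; 194 left).
−30 → Aug 31, 2332 (end of Aug, 31 days; 164 left).
−31 → Jul 31, 2332 (end of Jul, 31 days; 133 left).
−31 → Jun 30, 2332 (end of Jun, 30 days; 102 left).
−30 → May 31, 2332 (end of May, 31 days; 72 left).
−31 → Apr 30, 2332 (end of Apr, 30 days; 41 left).
−30 → Mar 31, 2332 (end of Mar, 31 days; 11 left).
−11 → Mar 20, 2332.

March 20, 2332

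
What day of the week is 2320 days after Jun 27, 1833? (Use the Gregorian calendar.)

First find the weekday of Jun 27, 1833. Doomsday rule: the anchor day for the 1800s is Friday. For year 33: 33÷12 = 2 r 9, and 9÷4 = 2, so 2+9+2 = 13.
Friday + 13 ≡ Thursday — that's 1833's doomsday.
In June the doomsday date is Jun 6.
Jun 27 is 21 days after Jun 6; 21 mod 7 = 0, so Thursday + 0 = Thursday.
2320 mod 7 = 3, so 2320 days after a Thursday is Thursday + 3 = Sunday.

Sunday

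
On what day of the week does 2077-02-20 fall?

Doomsday rule: the anchor day for the 2000s is Tuesday. For year 77: 77÷12 = 6 r 5, and 5÷4 = 1, so 6+5+1 = 12.
Tuesday + 12 ≡ Sunday — that's 2077's doomsday.
In February the doomsday date is Feb 28 (2077 is not a leap year).
Feb 20 is 8 days before Feb 28; 8 mod 7 = 1, so Sunday − 1 = Saturday.

Saturday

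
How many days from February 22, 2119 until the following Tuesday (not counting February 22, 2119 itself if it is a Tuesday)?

Feb 22, 2119 is a Wednesday.
From Wednesday to the next Tuesday is 6 days.

6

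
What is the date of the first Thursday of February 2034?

February 1, 2034 is a Wednesday.
The first Thursday is therefore February 2 (1 days later).

February 2, 2034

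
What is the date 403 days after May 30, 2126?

+365 (one year) → May 30, 2127 (38 left).
May has 31 days: +2 → Jun 1, 2127 (36 left).
Jun has 30 days: +30 → Jul 1, 2127 (6 left).
+6 → Jul 7, 2127.

July 7, 2127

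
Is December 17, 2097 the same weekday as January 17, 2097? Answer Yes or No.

No

From Jan 17, 2097 to Dec 17, 2097 is 334 days.
334 mod 7 = 5, so they are different weekdays.
(Jan 17, 2097 is a Thursday; Dec 17, 2097 is a Tuesday.)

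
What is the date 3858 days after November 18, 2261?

June 11, 2272

+365 (one year) → Nov 18, 2262 (3493 left).
+365 (one year) → Nov 18, 2263 (3128 left).
+366 (one year; includes Feb 29, 2264) → Nov 18, 2264 (2762 left).
+365 (one year) → Nov 18, 2265 (2397 left).
+365 (one year) → Nov 18, 2266 (2032 left).
+365 (one year) → Nov 18, 2267 (1667 left).
+366 (one year; includes Feb 29, 2268) → Nov 18, 2268 (1301 left).
+365 (one year) → Nov 18, 2269 (936 left).
+365 (one year) → Nov 18, 2270 (571 left).
+365 (one year) → Nov 18, 2271 (206 left).
Nov has 30 days: +13 → Dec 1, 2271 (193 left).
Dec has 31 days: +31 → Jan 1, 2272 (162 left).
Jan has 31 days: +31 → Feb 1, 2272 (131 left).
Feb has 29 days: +29 → Mar 1, 2272 (102 left).
Mar has 31 days: +31 → Apr 1, 2272 (71 left).
Apr has 30 days: +30 → May 1, 2272 (41 left).
May has 31 days: +31 → Jun 1, 2272 (10 left).
+10 → Jun 11, 2272.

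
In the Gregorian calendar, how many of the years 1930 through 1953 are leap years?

Multiples of 4 in [1930,1953]: 6.
Of those, multiples of 100: 0 (not leap unless ÷400).
Multiples of 400: 0.
Leap years = 6 − 0 + 0 = 6.

6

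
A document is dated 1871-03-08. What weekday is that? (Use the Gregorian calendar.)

Doomsday rule: the anchor day for the 1800s is Friday. For year 71: 71÷12 = 5 r 11, and 11÷4 = 2, so 5+11+2 = 18.
Friday + 18 ≡ Tuesday — that's 1871's doomsday.
In March the doomsday date is Mar 14.
Mar 8 is 6 days before Mar 14; 6 mod 7 = 6, so Tuesday − 6 = Wednesday.

Wednesday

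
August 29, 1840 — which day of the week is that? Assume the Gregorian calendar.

Saturday

January 1, 1840 is a Wednesday.
Jan 1, 1840 → Feb 1, 1840: 31 days (January has 31).
Feb 1, 1840 → Mar 1, 1840: 29 days (February has 29).
Mar 1, 1840 → Apr 1, 1840: 31 days (March has 31).
Apr 1, 1840 → May 1, 1840: 30 days (April has 30).
May 1, 1840 → Jun 1, 1840: 31 days (May has 31).
Jun 1, 1840 → Jul 1, 1840: 30 days (June has 30).
Jul 1, 1840 → Aug 1, 1840: 31 days (July has 31).
Aug 1, 1840 → Aug 29, 1840: 28 days.
Total: 241 days.
241 mod 7 = 3, so Wednesday + 3 = Saturday.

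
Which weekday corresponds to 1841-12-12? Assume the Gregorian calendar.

Doomsday rule: the anchor day for the 1800s is Friday. For year 41: 41÷12 = 3 r 5, and 5÷4 = 1, so 3+5+1 = 9.
Friday + 9 ≡ Sunday — that's 1841's doomsday.
In December the doomsday date is Dec 12.
Dec 12 is the doomsday itself: Sunday.

Sunday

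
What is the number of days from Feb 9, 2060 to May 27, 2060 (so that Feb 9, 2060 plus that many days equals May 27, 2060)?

108

Feb 9, 2060 → Mar 9, 2060: 29 days (February has 29).
Mar 9, 2060 → Apr 9, 2060: 31 days (March has 31).
Apr 9, 2060 → May 9, 2060: 30 days (April has 30).
May 9, 2060 → May 27, 2060: 18 days.
Total: 108 days.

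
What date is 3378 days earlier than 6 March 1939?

−365 (one year) → Mar 6, 1938 (3013 left).
−365 (one year) → Mar 6, 1937 (2648 left).
−365 (one year) → Mar 6, 1936 (2283 left).
−366 (one year; includes Feb 29, 1936) → Mar 6, 1935 (1917 left).
−365 (one year) → Mar 6, 1934 (1552 left).
−365 (one year) → Mar 6, 1933 (1187 left).
−365 (one year) → Mar 6, 1932 (822 left).
−366 (one year; includes Feb 29, 1932) → Mar 6, 1931 (456 left).
−365 (one year) → Mar 6, 1930 (91 left).
−6 → Feb 28, 1930 (end of Feb, 28 days; 85 left).
−28 → Jan 31, 1930 (end of Jan, 31 days; 57 left).
−31 → Dec 31, 1929 (end of Dec, 31 days; 26 left).
−26 → Dec 5, 1929.

December 5, 1929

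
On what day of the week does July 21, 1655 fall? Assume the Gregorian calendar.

Doomsday rule: the anchor day for the 1600s is Tuesday. For year 55: 55÷12 = 4 r 7, and 7÷4 = 1, so 4+7+1 = 12.
Tuesday + 12 ≡ Sunday — that's 1655's doomsday.
In July the doomsday date is Jul 11.
Jul 21 is 10 days after Jul 11; 10 mod 7 = 3, so Sunday + 3 = Wednesday.

Wednesday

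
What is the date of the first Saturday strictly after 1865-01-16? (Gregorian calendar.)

January 21, 1865

Jan 16, 1865 is a Monday.
From Monday to the next Saturday is 5 days.
Jan 16, 1865 + 5 = Jan 21, 1865.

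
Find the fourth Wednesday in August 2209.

August 1, 2209 is a Tuesday.
The first Wednesday is therefore August 2 (1 days later).
The fourth Wednesday is 2 + 3×7 = August 23.

August 23, 2209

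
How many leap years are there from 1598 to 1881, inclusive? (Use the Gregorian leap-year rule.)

Multiples of 4 in [1598,1881]: 71.
Of those, multiples of 100: 3 (not leap unless ÷400).
Multiples of 400: 1.
Leap years = 71 − 3 + 1 = 69.

69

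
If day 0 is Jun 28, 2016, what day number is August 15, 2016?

Jun 28, 2016 → Jul 28, 2016: 30 days (June has 30).
Jul 28, 2016 → Aug 15, 2016: 18 days.
Total: 48 days.

48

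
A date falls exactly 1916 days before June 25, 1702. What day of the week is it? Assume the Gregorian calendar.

Jun 25, 1702 is a Sunday.
1916 mod 7 = 5, so 1916 days before a Sunday is Sunday − 5 = Tuesday.

Tuesday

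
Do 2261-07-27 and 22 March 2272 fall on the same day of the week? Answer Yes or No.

From Jul 27, 2261 to Mar 22, 2272 is 3891 days.
3891 mod 7 = 6, so they are different weekdays.
(Jul 27, 2261 is a Saturday; Mar 22, 2272 is a Friday.)

No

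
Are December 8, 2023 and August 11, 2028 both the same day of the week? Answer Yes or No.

Yes

From Dec 8, 2023 to Aug 11, 2028 is 1708 days.
1708 mod 7 = 0, so they are the same weekday.
(Dec 8, 2023 is a Friday; Aug 11, 2028 is a Friday.)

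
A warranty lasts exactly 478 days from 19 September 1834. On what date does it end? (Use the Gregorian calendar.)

+365 (one year) → Sep 19, 1835 (113 left).
Sep has 30 days: +12 → Oct 1, 1835 (101 left).
Oct has 31 days: +31 → Nov 1, 1835 (70 left).
Nov has 30 days: +30 → Dec 1, 1835 (40 left).
Dec has 31 days: +31 → Jan 1, 1836 (9 left).
+9 → Jan 10, 1836.

January 10, 1836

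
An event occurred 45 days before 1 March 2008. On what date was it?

−1 → Feb 29, 2008 (end of Feb, 29 days; 44 left).
−29 → Jan 31, 2008 (end of Jan, 31 days; 15 left).
−15 → Jan 16, 2008.

January 16, 2008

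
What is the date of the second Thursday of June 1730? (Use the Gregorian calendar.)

June 8, 1730

June 1, 1730 is a Thursday.
The first Thursday is therefore June 1 (same day).
The second Thursday is 1 + 1×7 = June 8.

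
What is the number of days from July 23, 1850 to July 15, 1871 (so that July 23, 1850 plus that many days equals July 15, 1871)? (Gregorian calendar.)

7662

Jul 23, 1850 → Jul 23, 1851: 365 days.
Jul 23, 1851 → Jul 23, 1852: 366 days (Feb 29, 1852 is in that span).
Jul 23, 1852 → Jul 23, 1853: 365 days.
Jul 23, 1853 → Jul 23, 1854: 365 days.
Jul 23, 1854 → Jul 23, 1855: 365 days.
Jul 23, 1855 → Jul 23, 1856: 366 days (Feb 29, 1856 is in that span).
Jul 23, 1856 → Jul 23, 1857: 365 days.
Jul 23, 1857 → Jul 23, 1858: 365 days.
Jul 23, 1858 → Jul 23, 1859: 365 days.
Jul 23, 1859 → Jul 23, 1860: 366 days (Feb 29, 1860 is in that span).
Jul 23, 1860 → Jul 23, 1861: 365 days.
Jul 23, 1861 → Jul 23, 1862: 365 days.
Jul 23, 1862 → Jul 23, 1863: 365 days.
Jul 23, 1863 → Jul 23, 1864: 366 days (Feb 29, 1864 is in that span).
Jul 23, 1864 → Jul 23, 1865: 365 days.
Jul 23, 1865 → Jul 23, 1866: 365 days.
Jul 23, 1866 → Jul 23, 1867: 365 days.
Jul 23, 1867 → Jul 23, 1868: 366 days (Feb 29, 1868 is in that span).
Jul 23, 1868 → Jul 23, 1869: 365 days.
Jul 23, 1869 → Jul 23, 1870: 365 days.
Jul 23, 1870 → Aug 23, 1870: 31 days (July has 31).
Aug 23, 1870 → Sep 23, 1870: 31 days (August has 31).
Sep 23, 1870 → Oct 23, 1870: 30 days (September has 30).
Oct 23, 1870 → Nov 23, 1870: 31 days (October has 31).
Nov 23, 1870 → Dec 23, 1870: 30 days (November has 30).
Dec 23, 1870 → Jan 23, 1871: 31 days (December has 31).
Jan 23, 1871 → Feb 23, 1871: 31 days (January has 31).
Feb 23, 1871 → Mar 23, 1871: 28 days (February has 28).
Mar 23, 1871 → Apr 23, 1871: 31 days (March has 31).
Apr 23, 1871 → May 23, 1871: 30 days (April has 30).
May 23, 1871 → Jun 23, 1871: 31 days (May has 31).
Jun 23, 1871 → Jul 15, 1871: 22 days.
Total: 7662 days.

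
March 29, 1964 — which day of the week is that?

Sunday

Doomsday rule: the anchor day for the 1900s is Wednesday. For year 64: 64÷12 = 5 r 4, and 4÷4 = 1, so 5+4+1 = 10.
Wednesday + 10 ≡ Saturday — that's 1964's doomsday.
In March the doomsday date is Mar 14.
Mar 29 is 15 days after Mar 14; 15 mod 7 = 1, so Saturday + 1 = Sunday.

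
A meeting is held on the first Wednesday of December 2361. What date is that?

December 1, 2361 is a Friday.
The first Wednesday is therefore December 6 (5 days later).

December 6, 2361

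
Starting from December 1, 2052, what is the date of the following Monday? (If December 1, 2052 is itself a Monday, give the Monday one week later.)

Dec 1, 2052 is a Sunday.
From Sunday to the next Monday is 1 day.
Dec 1, 2052 + 1 = Dec 2, 2052.

December 2, 2052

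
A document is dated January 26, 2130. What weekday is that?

Doomsday rule: the anchor day for the 2100s is Sunday. For year 30: 30÷12 = 2 r 6, and 6÷4 = 1, so 2+6+1 = 9.
Sunday + 9 ≡ Tuesday — that's 2130's doomsday.
In January the doomsday date is Jan 3 (2130 is not a leap year).
Jan 26 is 23 days after Jan 3; 23 mod 7 = 2, so Tuesday + 2 = Thursday.

Thursday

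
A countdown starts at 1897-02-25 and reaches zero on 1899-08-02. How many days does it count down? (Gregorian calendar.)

Feb 25, 1897 → Feb 25, 1898: 365 days.
Feb 25, 1898 → Feb 25, 1899: 365 days.
Feb 25, 1899 → Mar 25, 1899: 28 days (February has 28).
Mar 25, 1899 → Apr 25, 1899: 31 days (March has 31).
Apr 25, 1899 → May 25, 1899: 30 days (April has 30).
May 25, 1899 → Jun 25, 1899: 31 days (May has 31).
Jun 25, 1899 → Jul 25, 1899: 30 days (June has 30).
Jul 25, 1899 → Aug 2, 1899: 8 days.
Total: 888 days.

888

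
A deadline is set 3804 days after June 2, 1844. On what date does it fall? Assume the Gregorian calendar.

+365 (one year) → Jun 2, 1845 (3439 left).
+365 (one year) → Jun 2, 1846 (3074 left).
+365 (one year) → Jun 2, 1847 (2709 left).
+366 (one year; includes Feb 29, 1848) → Jun 2, 1848 (2343 left).
+365 (one year) → Jun 2, 1849 (1978 left).
+365 (one year) → Jun 2, 1850 (1613 left).
+365 (one year) → Jun 2, 1851 (1248 left).
+366 (one year; includes Feb 29, 1852) → Jun 2, 1852 (882 left).
+365 (one year) → Jun 2, 1853 (517 left).
+365 (one year) → Jun 2, 1854 (152 left).
Jun has 30 days: +29 → Jul 1, 1854 (123 left).
Jul has 31 days: +31 → Aug 1, 1854 (92 left).
Aug has 31 days: +31 → Sep 1, 1854 (61 left).
Sep has 30 days: +30 → Oct 1, 1854 (31 left).
Oct has 31 days: +31 → Nov 1, 1854 (0 left).

November 1, 1854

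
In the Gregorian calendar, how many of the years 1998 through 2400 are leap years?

Multiples of 4 in [1998,2400]: 101.
Of those, multiples of 100: 5 (not leap unless ÷400).
Multiples of 400: 2.
Leap years = 101 − 5 + 2 = 98.

98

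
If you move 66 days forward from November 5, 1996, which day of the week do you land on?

Friday

Nov 5, 1996 is a Tuesday.
66 mod 7 = 3, so 66 days after a Tuesday is Tuesday + 3 = Friday.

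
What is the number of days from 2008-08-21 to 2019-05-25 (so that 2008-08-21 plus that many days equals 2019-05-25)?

3929

Aug 21, 2008 → Aug 21, 2009: 365 days.
Aug 21, 2009 → Aug 21, 2010: 365 days.
Aug 21, 2010 → Aug 21, 2011: 365 days.
Aug 21, 2011 → Aug 21, 2012: 366 days (Feb 29, 2012 is in that span).
Aug 21, 2012 → Aug 21, 2013: 365 days.
Aug 21, 2013 → Aug 21, 2014: 365 days.
Aug 21, 2014 → Aug 21, 2015: 365 days.
Aug 21, 2015 → Aug 21, 2016: 366 days (Feb 29, 2016 is in that span).
Aug 21, 2016 → Aug 21, 2017: 365 days.
Aug 21, 2017 → Aug 21, 2018: 365 days.
Aug 21, 2018 → Sep 21, 2018: 31 days (August has 31).
Sep 21, 2018 → Oct 21, 2018: 30 days (September has 30).
Oct 21, 2018 → Nov 21, 2018: 31 days (October has 31).
Nov 21, 2018 → Dec 21, 2018: 30 days (November has 30).
Dec 21, 2018 → Jan 21, 2019: 31 days (December has 31).
Jan 21, 2019 → Feb 21, 2019: 31 days (January has 31).
Feb 21, 2019 → Mar 21, 2019: 28 days (February has 28).
Mar 21, 2019 → Apr 21, 2019: 31 days (March has 31).
Apr 21, 2019 → May 21, 2019: 30 days (April has 30).
May 21, 2019 → May 25, 2019: 4 days.
Total: 3929 days.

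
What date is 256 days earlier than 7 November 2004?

−7 → Oct 31, 2004 (end of Oct, 31 days; 249 left).
−31 → Sep 30, 2004 (end of Sep, 30 days; 218 left).
−30 → Aug 31, 2004 (end of Aug, 31 days; 188 left).
−31 → Jul 31, 2004 (end of Jul, 31 days; 157 left).
−31 → Jun 30, 2004 (end of Jun, 30 days; 126 left).
−30 → May 31, 2004 (end of May, 31 days; 96 left).
−31 → Apr 30, 2004 (end of Apr, 30 days; 65 left).
−30 → Mar 31, 2004 (end of Mar, 31 days; 35 left).
−31 → Feb 29, 2004 (end of Feb, 29 days; 4 left).
−4 → Feb 25, 2004.

February 25, 2004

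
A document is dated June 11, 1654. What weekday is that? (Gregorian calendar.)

Doomsday rule: the anchor day for the 1600s is Tuesday. For year 54: 54÷12 = 4 r 6, and 6÷4 = 1, so 4+6+1 = 11.
Tuesday + 11 ≡ Saturday — that's 1654's doomsday.
In June the doomsday date is Jun 6.
Jun 11 is 5 days after Jun 6; 5 mod 7 = 5, so Saturday + 5 = Thursday.

Thursday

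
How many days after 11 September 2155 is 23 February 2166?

3818

Sep 11, 2155 → Sep 11, 2156: 366 days (Feb 29, 2156 is in that span).
Sep 11, 2156 → Sep 11, 2157: 365 days.
Sep 11, 2157 → Sep 11, 2158: 365 days.
Sep 11, 2158 → Sep 11, 2159: 365 days.
Sep 11, 2159 → Sep 11, 2160: 366 days (Feb 29, 2160 is in that span).
Sep 11, 2160 → Sep 11, 2161: 365 days.
Sep 11, 2161 → Sep 11, 2162: 365 days.
Sep 11, 2162 → Sep 11, 2163: 365 days.
Sep 11, 2163 → Sep 11, 2164: 366 days (Feb 29, 2164 is in that span).
Sep 11, 2164 → Sep 11, 2165: 365 days.
Sep 11, 2165 → Oct 11, 2165: 30 days (September has 30).
Oct 11, 2165 → Nov 11, 2165: 31 days (October has 31).
Nov 11, 2165 → Dec 11, 2165: 30 days (November has 30).
Dec 11, 2165 → Jan 11, 2166: 31 days (December has 31).
Jan 11, 2166 → Feb 11, 2166: 31 days (January has 31).
Feb 11, 2166 → Feb 23, 2166: 12 days.
Total: 3818 days.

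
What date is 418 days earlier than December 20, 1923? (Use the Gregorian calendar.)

−365 (one year) → Dec 20, 1922 (53 left).
−20 → Nov 30, 1922 (end of Nov, 30 days; 33 left).
−30 → Oct 31, 1922 (end of Oct, 31 days; 3 left).
−3 → Oct 28, 1922.

October 28, 1922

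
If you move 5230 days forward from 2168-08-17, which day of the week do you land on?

Aug 17, 2168 is a Wednesday.
5230 mod 7 = 1, so 5230 days after a Wednesday is Wednesday + 1 = Thursday.

Thursday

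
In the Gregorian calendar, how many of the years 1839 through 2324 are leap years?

Multiples of 4 in [1839,2324]: 122.
Of those, multiples of 100: 5 (not leap unless ÷400).
Multiples of 400: 1.
Leap years = 122 − 5 + 1 = 118.

118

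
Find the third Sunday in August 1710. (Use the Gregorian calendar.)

August 1, 1710 is a Friday.
The first Sunday is therefore August 3 (2 days later).
The third Sunday is 3 + 2×7 = August 17.

August 17, 1710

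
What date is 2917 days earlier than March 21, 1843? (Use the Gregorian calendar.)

March 26, 1835

−365 (one year) → Mar 21, 1842 (2552 left).
−365 (one year) → Mar 21, 1841 (2187 left).
−365 (one year) → Mar 21, 1840 (1822 left).
−366 (one year; includes Feb 29, 1840) → Mar 21, 1839 (1456 left).
−365 (one year) → Mar 21, 1838 (1091 left).
−365 (one year) → Mar 21, 1837 (726 left).
−365 (one year) → Mar 21, 1836 (361 left).
−21 → Feb 29, 1836 (end of Feb, 29 days; 340 left).
−29 → Jan 31, 1836 (end of Jan, 31 days; 311 left).
−31 → Dec 31, 1835 (end of Dec, 31 days; 280 left).
−31 → Nov 30, 1835 (end of Nov, 30 days; 249 left).
−30 → Oct 31, 1835 (end of Oct, 31 days; 219 left).
−31 → Sep 30, 1835 (end of Sep, 30 days; 188 left).
−30 → Aug 31, 1835 (end of Aug, 31 days; 158 left).
−31 → Jul 31, 1835 (end of Jul, 31 days; 127 left).
−31 → Jun 30, 1835 (end of Jun, 30 days; 96 left).
−30 → May 31, 1835 (end of May, 31 days; 66 left).
−31 → Apr 30, 1835 (end of Apr, 30 days; 35 left).
−30 → Mar 31, 1835 (end of Mar, 31 days; 5 left).
−5 → Mar 26, 1835.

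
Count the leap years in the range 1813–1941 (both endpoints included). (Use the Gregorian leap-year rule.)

31

Multiples of 4 in [1813,1941]: 32.
Of those, multiples of 100: 1 (not leap unless ÷400).
Multiples of 400: 0.
Leap years = 32 − 1 + 0 = 31.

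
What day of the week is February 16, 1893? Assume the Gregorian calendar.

Thursday

Doomsday rule: the anchor day for the 1800s is Friday. For year 93: 93÷12 = 7 r 9, and 9÷4 = 2, so 7+9+2 = 18.
Friday + 18 ≡ Tuesday — that's 1893's doomsday.
In February the doomsday date is Feb 28 (1893 is not a leap year).
Feb 16 is 12 days before Feb 28; 12 mod 7 = 5, so Tuesday − 5 = Thursday.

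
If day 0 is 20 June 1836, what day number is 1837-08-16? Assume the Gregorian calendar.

Jun 20, 1836 → Jun 20, 1837: 365 days.
Jun 20, 1837 → Jul 20, 1837: 30 days (June has 30).
Jul 20, 1837 → Aug 16, 1837: 27 days.
Total: 422 days.

422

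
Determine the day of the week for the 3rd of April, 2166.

Thursday

Doomsday rule: the anchor day for the 2100s is Sunday. For year 66: 66÷12 = 5 r 6, and 6÷4 = 1, so 5+6+1 = 12.
Sunday + 12 ≡ Friday — that's 2166's doomsday.
In April the doomsday date is Apr 4.
Apr 3 is 1 day before Apr 4; 1 mod 7 = 1, so Friday − 1 = Thursday.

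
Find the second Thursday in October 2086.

October 1, 2086 is a Tuesday.
The first Thursday is therefore October 3 (2 days later).
The second Thursday is 3 + 1×7 = October 10.

October 10, 2086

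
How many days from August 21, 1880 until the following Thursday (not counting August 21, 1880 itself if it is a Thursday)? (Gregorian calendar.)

Aug 21, 1880 is a Saturday.
From Saturday to the next Thursday is 5 days.

5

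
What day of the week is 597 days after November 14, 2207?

First find the weekday of Nov 14, 2207. Doomsday rule: the anchor day for the 2200s is Friday. For year 07: 7÷12 = 0 r 7, and 7÷4 = 1, so 0+7+1 = 8.
Friday + 8 ≡ Saturday — that's 2207's doomsday.
In November the doomsday date is Nov 7.
Nov 14 is 7 days after Nov 7; 7 mod 7 = 0, so Saturday + 0 = Saturday.
597 mod 7 = 2, so 597 days after a Saturday is Saturday + 2 = Monday.

Monday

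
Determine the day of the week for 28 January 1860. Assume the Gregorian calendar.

Saturday

Doomsday rule: the anchor day for the 1800s is Friday. For year 60: 60÷12 = 5 r 0, and 0÷4 = 0, so 5+0+0 = 5.
Friday + 5 ≡ Wednesday — that's 1860's doomsday.
In January the doomsday date is Jan 4 (1860 is a leap year (divisible by 4)).
Jan 28 is 24 days after Jan 4; 24 mod 7 = 3, so Wednesday + 3 = Saturday.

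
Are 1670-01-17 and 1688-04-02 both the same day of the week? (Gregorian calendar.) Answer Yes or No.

Yes

From Jan 17, 1670 to Apr 2, 1688 is 6650 days.
6650 mod 7 = 0, so they are the same weekday.
(Jan 17, 1670 is a Friday; Apr 2, 1688 is a Friday.)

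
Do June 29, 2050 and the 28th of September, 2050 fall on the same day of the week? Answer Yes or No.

From Jun 29, 2050 to Sep 28, 2050 is 91 days.
91 mod 7 = 0, so they are the same weekday.
(Jun 29, 2050 is a Wednesday; Sep 28, 2050 is a Wednesday.)

Yes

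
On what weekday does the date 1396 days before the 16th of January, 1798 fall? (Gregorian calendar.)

Saturday

First find the weekday of Jan 16, 1798. Doomsday rule: the anchor day for the 1700s is Sunday. For year 98: 98÷12 = 8 r 2, and 2÷4 = 0, so 8+2+0 = 10.
Sunday + 10 ≡ Wednesday — that's 1798's doomsday.
In January the doomsday date is Jan 3 (1798 is not a leap year).
Jan 16 is 13 days after Jan 3; 13 mod 7 = 6, so Wednesday + 6 = Tuesday.
1396 mod 7 = 3, so 1396 days before a Tuesday is Tuesday − 3 = Saturday.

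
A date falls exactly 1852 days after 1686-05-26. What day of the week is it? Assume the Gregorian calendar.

May 26, 1686 is a Sunday.
1852 mod 7 = 4, so 1852 days after a Sunday is Sunday + 4 = Thursday.

Thursday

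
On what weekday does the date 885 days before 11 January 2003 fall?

Wednesday

First find the weekday of Jan 11, 2003. Doomsday rule: the anchor day for the 2000s is Tuesday. For year 03: 3÷12 = 0 r 3, and 3÷4 = 0, so 0+3+0 = 3.
Tuesday + 3 ≡ Friday — that's 2003's doomsday.
In January the doomsday date is Jan 3 (2003 is not a leap year).
Jan 11 is 8 days after Jan 3; 8 mod 7 = 1, so Friday + 1 = Saturday.
885 mod 7 = 3, so 885 days before a Saturday is Saturday − 3 = Wednesday.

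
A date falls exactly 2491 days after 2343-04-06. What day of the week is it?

Apr 6, 2343 is a Tuesday.
2491 mod 7 = 6, so 2491 days after a Tuesday is Tuesday + 6 = Monday.

Monday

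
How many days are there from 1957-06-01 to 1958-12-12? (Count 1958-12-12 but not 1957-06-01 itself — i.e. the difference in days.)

559

Jun 1, 1957 → Jun 1, 1958: 365 days.
Jun 1, 1958 → Jul 1, 1958: 30 days (June has 30).
Jul 1, 1958 → Aug 1, 1958: 31 days (July has 31).
Aug 1, 1958 → Sep 1, 1958: 31 days (August has 31).
Sep 1, 1958 → Oct 1, 1958: 30 days (September has 30).
Oct 1, 1958 → Nov 1, 1958: 31 days (October has 31).
Nov 1, 1958 → Dec 1, 1958: 30 days (November has 30).
Dec 1, 1958 → Dec 12, 1958: 11 days.
Total: 559 days.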